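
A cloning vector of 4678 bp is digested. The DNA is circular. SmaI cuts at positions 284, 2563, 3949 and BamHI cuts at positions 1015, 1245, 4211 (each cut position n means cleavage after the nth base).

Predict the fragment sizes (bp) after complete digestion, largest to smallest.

Combined cut positions (sorted): 284, 1015, 1245, 2563, 3949, 4211.
Circular molecule, 6 cuts → 6 fragments:
  1015 − 284 = 731 bp
  1245 − 1015 = 230 bp
  2563 − 1245 = 1318 bp
  3949 − 2563 = 1386 bp
  4211 − 3949 = 262 bp
  wrap: 4678 − 4211 + 284 = 751 bp
Sorted largest to smallest: 1386, 1318, 751, 731, 262, 230 bp.

1386, 1318, 751, 731, 262, 230 bp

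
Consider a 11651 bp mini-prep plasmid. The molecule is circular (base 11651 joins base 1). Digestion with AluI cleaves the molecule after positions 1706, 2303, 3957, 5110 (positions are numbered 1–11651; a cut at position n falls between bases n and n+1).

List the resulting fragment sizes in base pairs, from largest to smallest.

8247, 1654, 1153, 597 bp

Circular molecule, 4 cuts → 4 fragments:
  2303 − 1706 = 597 bp
  3957 − 2303 = 1654 bp
  5110 − 3957 = 1153 bp
  wrap: 11651 − 5110 + 1706 = 8247 bp
Sorted largest to smallest: 8247, 1654, 1153, 597 bp.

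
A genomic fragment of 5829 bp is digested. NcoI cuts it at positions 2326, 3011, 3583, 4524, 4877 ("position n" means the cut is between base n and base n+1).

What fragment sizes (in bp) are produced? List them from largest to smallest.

Linear molecule, 5 cuts → 6 fragments:
  2326 − 0 = 2326 bp
  3011 − 2326 = 685 bp
  3583 − 3011 = 572 bp
  4524 − 3583 = 941 bp
  4877 − 4524 = 353 bp
  5829 − 4877 = 952 bp
Sorted largest to smallest: 2326, 952, 941, 685, 572, 353 bp.

2326, 952, 941, 685, 572, 353 bp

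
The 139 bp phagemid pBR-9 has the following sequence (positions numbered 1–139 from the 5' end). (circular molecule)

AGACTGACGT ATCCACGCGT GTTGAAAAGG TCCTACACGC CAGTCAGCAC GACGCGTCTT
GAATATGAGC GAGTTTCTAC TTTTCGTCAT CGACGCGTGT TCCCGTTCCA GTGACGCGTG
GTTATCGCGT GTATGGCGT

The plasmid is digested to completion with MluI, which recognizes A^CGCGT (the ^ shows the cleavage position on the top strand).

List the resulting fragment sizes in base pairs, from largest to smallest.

41, 40, 37, 21 bp

MluI sites (ACGCGT) start at positions 15, 52, 93, 114.
MluI cuts after the first base of each site, so after positions 15, 52, 93, 114.
Circular molecule, 4 cuts → 4 fragments:
  16–52 → 37 bp
  53–93 → 41 bp
  94–114 → 21 bp
  115–139 then 1–15 → 25 + 15 = 40 bp
Sorted largest to smallest: 41, 40, 37, 21 bp.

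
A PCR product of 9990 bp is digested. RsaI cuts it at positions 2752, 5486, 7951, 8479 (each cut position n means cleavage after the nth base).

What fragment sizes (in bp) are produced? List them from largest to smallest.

Linear molecule, 4 cuts → 5 fragments:
  2752 − 0 = 2752 bp
  5486 − 2752 = 2734 bp
  7951 − 5486 = 2465 bp
  8479 − 7951 = 528 bp
  9990 − 8479 = 1511 bp
Sorted largest to smallest: 2752, 2734, 2465, 1511, 528 bp.

2752, 2734, 2465, 1511, 528 bp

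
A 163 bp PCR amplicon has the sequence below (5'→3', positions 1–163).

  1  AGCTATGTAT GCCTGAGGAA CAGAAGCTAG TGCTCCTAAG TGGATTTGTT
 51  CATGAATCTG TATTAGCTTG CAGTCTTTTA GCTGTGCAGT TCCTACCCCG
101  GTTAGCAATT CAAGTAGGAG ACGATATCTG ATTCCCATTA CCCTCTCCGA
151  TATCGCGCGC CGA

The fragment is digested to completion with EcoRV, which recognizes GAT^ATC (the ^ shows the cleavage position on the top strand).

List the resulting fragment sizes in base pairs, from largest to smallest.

125, 26, 12 bp

EcoRV sites (GATATC) start at positions 123, 149.
EcoRV cuts after base 3 of each site, so after positions 125, 151.
Linear molecule, 2 cuts → 3 fragments:
  1–125 → 125 bp
  126–151 → 26 bp
  152–163 → 12 bp
Sorted largest to smallest: 125, 26, 12 bp.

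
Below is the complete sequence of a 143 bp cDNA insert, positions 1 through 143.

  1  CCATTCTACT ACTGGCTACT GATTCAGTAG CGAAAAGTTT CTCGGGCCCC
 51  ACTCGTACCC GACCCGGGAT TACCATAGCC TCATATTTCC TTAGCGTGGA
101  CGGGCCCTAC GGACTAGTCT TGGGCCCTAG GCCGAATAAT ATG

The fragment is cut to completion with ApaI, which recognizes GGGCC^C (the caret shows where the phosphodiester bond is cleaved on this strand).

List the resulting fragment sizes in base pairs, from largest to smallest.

58, 48, 20, 17 bp

ApaI sites (GGGCCC) start at positions 44, 102, 122.
ApaI cuts after base 5 of each site (before the last base), so after positions 48, 106, 126.
Linear molecule, 3 cuts → 4 fragments:
  1–48 → 48 bp
  49–106 → 58 bp
  107–126 → 20 bp
  127–143 → 17 bp
Sorted largest to smallest: 58, 48, 20, 17 bp.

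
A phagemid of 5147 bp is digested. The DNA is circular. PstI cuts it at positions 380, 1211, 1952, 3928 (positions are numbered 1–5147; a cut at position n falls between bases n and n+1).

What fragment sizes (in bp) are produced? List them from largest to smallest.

1976, 1599, 831, 741 bp

Circular molecule, 4 cuts → 4 fragments:
  1211 − 380 = 831 bp
  1952 − 1211 = 741 bp
  3928 − 1952 = 1976 bp
  wrap: 5147 − 3928 + 380 = 1599 bp
Sorted largest to smallest: 1976, 1599, 831, 741 bp.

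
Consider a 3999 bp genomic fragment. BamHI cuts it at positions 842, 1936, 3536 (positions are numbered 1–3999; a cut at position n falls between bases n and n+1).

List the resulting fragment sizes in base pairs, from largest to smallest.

Linear molecule, 3 cuts → 4 fragments:
  842 − 0 = 842 bp
  1936 − 842 = 1094 bp
  3536 − 1936 = 1600 bp
  3999 − 3536 = 463 bp
Sorted largest to smallest: 1600, 1094, 842, 463 bp.

1600, 1094, 842, 463 bp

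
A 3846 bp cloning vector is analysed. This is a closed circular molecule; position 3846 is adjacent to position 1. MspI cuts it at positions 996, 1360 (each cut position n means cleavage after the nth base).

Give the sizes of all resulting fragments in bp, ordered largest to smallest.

3482, 364 bp

Circular molecule, 2 cuts → 2 fragments:
  1360 − 996 = 364 bp
  wrap: 3846 − 1360 + 996 = 3482 bp
Sorted largest to smallest: 3482, 364 bp.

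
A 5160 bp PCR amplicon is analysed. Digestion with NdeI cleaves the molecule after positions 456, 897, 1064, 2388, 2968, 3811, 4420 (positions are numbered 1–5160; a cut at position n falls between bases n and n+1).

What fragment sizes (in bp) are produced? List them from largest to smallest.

1324, 843, 740, 609, 580, 456, 441, 167 bp

Linear molecule, 7 cuts → 8 fragments:
  456 − 0 = 456 bp
  897 − 456 = 441 bp
  1064 − 897 = 167 bp
  2388 − 1064 = 1324 bp
  2968 − 2388 = 580 bp
  3811 − 2968 = 843 bp
  4420 − 3811 = 609 bp
  5160 − 4420 = 740 bp
Sorted largest to smallest: 1324, 843, 740, 609, 580, 456, 441, 167 bp.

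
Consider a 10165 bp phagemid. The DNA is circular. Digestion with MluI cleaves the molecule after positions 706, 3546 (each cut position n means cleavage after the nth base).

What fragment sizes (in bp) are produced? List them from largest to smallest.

Circular molecule, 2 cuts → 2 fragments:
  3546 − 706 = 2840 bp
  wrap: 10165 − 3546 + 706 = 7325 bp
Sorted largest to smallest: 7325, 2840 bp.

7325, 2840 bp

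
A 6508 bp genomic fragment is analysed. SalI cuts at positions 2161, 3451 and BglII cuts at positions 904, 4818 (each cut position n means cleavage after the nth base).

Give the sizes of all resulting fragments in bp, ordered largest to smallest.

1690, 1367, 1290, 1257, 904 bp

Combined cut positions (sorted): 904, 2161, 3451, 4818.
Linear molecule, 4 cuts → 5 fragments:
  904 − 0 = 904 bp
  2161 − 904 = 1257 bp
  3451 − 2161 = 1290 bp
  4818 − 3451 = 1367 bp
  6508 − 4818 = 1690 bp
Sorted largest to smallest: 1690, 1367, 1290, 1257, 904 bp.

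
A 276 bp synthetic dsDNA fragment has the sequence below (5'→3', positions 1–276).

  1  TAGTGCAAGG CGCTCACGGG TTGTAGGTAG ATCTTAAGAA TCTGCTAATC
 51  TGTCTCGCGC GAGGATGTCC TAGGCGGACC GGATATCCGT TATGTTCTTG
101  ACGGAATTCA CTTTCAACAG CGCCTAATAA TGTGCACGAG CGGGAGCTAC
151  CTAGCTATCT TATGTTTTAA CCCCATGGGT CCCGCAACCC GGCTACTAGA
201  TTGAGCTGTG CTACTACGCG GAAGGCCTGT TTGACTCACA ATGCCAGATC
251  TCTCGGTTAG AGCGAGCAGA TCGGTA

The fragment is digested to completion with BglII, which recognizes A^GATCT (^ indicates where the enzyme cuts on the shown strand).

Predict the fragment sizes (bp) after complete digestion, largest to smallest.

217, 30, 29 bp

BglII sites (AGATCT) start at positions 29, 246.
BglII cuts after the first base of each site, so after positions 29, 246.
Linear molecule, 2 cuts → 3 fragments:
  1–29 → 29 bp
  30–246 → 217 bp
  247–276 → 30 bp
Sorted largest to smallest: 217, 30, 29 bp.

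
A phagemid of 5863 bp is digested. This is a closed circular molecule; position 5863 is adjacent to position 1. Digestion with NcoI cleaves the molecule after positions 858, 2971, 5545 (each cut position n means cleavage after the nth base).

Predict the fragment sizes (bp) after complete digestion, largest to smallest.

Circular molecule, 3 cuts → 3 fragments:
  2971 − 858 = 2113 bp
  5545 − 2971 = 2574 bp
  wrap: 5863 − 5545 + 858 = 1176 bp
Sorted largest to smallest: 2574, 2113, 1176 bp.

2574, 2113, 1176 bp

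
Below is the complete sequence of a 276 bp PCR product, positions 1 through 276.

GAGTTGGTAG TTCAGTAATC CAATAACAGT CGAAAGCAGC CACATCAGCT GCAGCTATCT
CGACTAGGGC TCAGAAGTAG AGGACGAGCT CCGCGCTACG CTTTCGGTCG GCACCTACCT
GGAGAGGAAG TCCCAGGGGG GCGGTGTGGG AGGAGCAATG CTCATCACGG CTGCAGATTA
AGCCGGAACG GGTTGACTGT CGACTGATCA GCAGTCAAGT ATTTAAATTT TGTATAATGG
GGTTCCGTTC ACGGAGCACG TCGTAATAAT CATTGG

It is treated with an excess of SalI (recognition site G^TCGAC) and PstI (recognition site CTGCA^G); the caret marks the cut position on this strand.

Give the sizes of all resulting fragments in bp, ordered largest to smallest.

The SalI site (GTCGAC) starts at position 199.
SalI cuts after the first base of each site, so after position 199.
PstI sites (CTGCAG) start at positions 49, 171.
PstI cuts after base 5 of each site (before the last base), so after positions 53, 175.
Combined cut positions: 53, 175, 199.
Linear molecule, 3 cuts → 4 fragments:
  1–53 → 53 bp
  54–175 → 122 bp
  176–199 → 24 bp
  200–276 → 77 bp
Sorted largest to smallest: 122, 77, 53, 24 bp.

122, 77, 53, 24 bp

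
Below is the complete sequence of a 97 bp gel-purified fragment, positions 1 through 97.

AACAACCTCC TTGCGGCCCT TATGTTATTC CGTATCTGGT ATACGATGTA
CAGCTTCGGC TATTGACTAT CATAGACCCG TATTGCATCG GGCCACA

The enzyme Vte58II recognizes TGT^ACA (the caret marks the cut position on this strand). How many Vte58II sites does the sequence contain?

TGTACA occurs starting at position 47.
Vte58II cuts at 1 site.

1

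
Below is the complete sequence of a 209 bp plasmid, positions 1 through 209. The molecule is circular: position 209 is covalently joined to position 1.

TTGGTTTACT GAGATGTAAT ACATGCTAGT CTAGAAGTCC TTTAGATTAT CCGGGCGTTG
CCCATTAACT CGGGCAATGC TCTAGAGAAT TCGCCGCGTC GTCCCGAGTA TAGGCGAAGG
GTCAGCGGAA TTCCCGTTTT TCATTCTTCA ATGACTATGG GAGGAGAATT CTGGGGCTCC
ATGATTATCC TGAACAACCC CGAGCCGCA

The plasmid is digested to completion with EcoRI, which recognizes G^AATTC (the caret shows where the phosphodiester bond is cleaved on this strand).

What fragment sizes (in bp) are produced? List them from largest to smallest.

130, 41, 38 bp

EcoRI sites (GAATTC) start at positions 87, 128, 166.
EcoRI cuts after the first base of each site, so after positions 87, 128, 166.
Circular molecule, 3 cuts → 3 fragments:
  88–128 → 41 bp
  129–166 → 38 bp
  167–209 then 1–87 → 43 + 87 = 130 bp
Sorted largest to smallest: 130, 41, 38 bp.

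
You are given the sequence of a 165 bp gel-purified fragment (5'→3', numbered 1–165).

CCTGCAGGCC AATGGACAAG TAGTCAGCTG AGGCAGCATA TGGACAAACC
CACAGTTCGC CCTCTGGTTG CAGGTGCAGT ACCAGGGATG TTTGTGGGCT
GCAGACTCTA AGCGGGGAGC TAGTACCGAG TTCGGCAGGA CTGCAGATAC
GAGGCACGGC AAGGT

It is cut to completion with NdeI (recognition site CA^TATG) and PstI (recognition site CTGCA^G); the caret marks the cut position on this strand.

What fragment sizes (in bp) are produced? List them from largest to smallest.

65, 42, 32, 20, 6 bp

The NdeI site (CATATG) starts at position 37.
NdeI cuts after base 2 of each site, so after position 38.
PstI sites (CTGCAG) start at positions 2, 99, 141.
PstI cuts after base 5 of each site (before the last base), so after positions 6, 103, 145.
Combined cut positions: 6, 38, 103, 145.
Linear molecule, 4 cuts → 5 fragments:
  1–6 → 6 bp
  7–38 → 32 bp
  39–103 → 65 bp
  104–145 → 42 bp
  146–165 → 20 bp
Sorted largest to smallest: 65, 42, 32, 20, 6 bp.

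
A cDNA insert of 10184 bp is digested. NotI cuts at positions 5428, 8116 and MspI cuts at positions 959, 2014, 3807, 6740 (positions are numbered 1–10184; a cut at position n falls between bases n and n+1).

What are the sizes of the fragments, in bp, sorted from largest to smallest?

2068, 1793, 1621, 1376, 1312, 1055, 959 bp

Combined cut positions (sorted): 959, 2014, 3807, 5428, 6740, 8116.
Linear molecule, 6 cuts → 7 fragments:
  959 − 0 = 959 bp
  2014 − 959 = 1055 bp
  3807 − 2014 = 1793 bp
  5428 − 3807 = 1621 bp
  6740 − 5428 = 1312 bp
  8116 − 6740 = 1376 bp
  10184 − 8116 = 2068 bp
Sorted largest to smallest: 2068, 1793, 1621, 1376, 1312, 1055, 959 bp.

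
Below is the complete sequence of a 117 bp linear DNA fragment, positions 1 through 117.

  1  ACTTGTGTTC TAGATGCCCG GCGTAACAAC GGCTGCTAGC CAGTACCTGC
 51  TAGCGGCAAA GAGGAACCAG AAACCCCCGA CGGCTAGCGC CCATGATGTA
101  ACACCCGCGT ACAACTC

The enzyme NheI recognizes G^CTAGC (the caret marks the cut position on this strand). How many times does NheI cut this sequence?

GCTAGC occurs starting at positions 35, 49, 83.
NheI cuts at 3 sites.

3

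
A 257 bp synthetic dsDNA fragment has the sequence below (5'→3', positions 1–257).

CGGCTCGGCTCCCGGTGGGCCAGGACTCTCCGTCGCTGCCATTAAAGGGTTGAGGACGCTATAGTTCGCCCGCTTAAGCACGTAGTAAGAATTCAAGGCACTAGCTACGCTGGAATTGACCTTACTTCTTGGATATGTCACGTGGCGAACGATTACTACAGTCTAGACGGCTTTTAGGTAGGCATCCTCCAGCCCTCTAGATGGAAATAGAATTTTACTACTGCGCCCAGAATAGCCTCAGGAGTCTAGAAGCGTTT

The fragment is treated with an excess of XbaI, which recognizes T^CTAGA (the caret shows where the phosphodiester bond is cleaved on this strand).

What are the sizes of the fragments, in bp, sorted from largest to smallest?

162, 49, 34, 12 bp

XbaI sites (TCTAGA) start at positions 162, 196, 245.
XbaI cuts after the first base of each site, so after positions 162, 196, 245.
Linear molecule, 3 cuts → 4 fragments:
  1–162 → 162 bp
  163–196 → 34 bp
  197–245 → 49 bp
  246–257 → 12 bp
Sorted largest to smallest: 162, 49, 34, 12 bp.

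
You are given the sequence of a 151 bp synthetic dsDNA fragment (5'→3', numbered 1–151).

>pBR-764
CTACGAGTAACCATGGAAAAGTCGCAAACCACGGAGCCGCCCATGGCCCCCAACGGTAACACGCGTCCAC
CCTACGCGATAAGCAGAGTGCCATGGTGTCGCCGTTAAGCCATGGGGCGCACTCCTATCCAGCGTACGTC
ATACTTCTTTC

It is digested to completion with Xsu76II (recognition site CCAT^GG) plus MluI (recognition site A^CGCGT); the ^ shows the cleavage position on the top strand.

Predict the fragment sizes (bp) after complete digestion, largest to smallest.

38, 33, 30, 19, 17, 14 bp

Xsu76II sites (CCATGG) start at positions 11, 41, 91, 110.
Xsu76II cuts after base 4 of each site, so after positions 14, 44, 94, 113.
The MluI site (ACGCGT) starts at position 61.
MluI cuts after the first base of each site, so after position 61.
Combined cut positions: 14, 44, 61, 94, 113.
Linear molecule, 5 cuts → 6 fragments:
  1–14 → 14 bp
  15–44 → 30 bp
  45–61 → 17 bp
  62–94 → 33 bp
  95–113 → 19 bp
  114–151 → 38 bp
Sorted largest to smallest: 38, 33, 30, 19, 17, 14 bp.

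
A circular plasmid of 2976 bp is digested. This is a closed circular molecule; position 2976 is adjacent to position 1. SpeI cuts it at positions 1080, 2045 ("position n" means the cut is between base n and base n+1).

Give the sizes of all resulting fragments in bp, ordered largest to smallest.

Circular molecule, 2 cuts → 2 fragments:
  2045 − 1080 = 965 bp
  wrap: 2976 − 2045 + 1080 = 2011 bp
Sorted largest to smallest: 2011, 965 bp.

2011, 965 bp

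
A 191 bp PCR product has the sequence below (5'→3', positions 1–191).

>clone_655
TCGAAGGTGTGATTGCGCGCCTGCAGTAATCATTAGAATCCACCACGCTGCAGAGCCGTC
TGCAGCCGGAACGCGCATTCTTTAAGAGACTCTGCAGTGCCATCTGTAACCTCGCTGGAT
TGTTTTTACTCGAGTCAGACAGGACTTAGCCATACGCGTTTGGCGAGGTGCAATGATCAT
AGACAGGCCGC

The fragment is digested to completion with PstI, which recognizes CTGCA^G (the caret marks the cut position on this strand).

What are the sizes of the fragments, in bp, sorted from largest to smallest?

PstI sites (CTGCAG) start at positions 21, 48, 60, 92.
PstI cuts after base 5 of each site (before the last base), so after positions 25, 52, 64, 96.
Linear molecule, 4 cuts → 5 fragments:
  1–25 → 25 bp
  26–52 → 27 bp
  53–64 → 12 bp
  65–96 → 32 bp
  97–191 → 95 bp
Sorted largest to smallest: 95, 32, 27, 25, 12 bp.

95, 32, 27, 25, 12 bp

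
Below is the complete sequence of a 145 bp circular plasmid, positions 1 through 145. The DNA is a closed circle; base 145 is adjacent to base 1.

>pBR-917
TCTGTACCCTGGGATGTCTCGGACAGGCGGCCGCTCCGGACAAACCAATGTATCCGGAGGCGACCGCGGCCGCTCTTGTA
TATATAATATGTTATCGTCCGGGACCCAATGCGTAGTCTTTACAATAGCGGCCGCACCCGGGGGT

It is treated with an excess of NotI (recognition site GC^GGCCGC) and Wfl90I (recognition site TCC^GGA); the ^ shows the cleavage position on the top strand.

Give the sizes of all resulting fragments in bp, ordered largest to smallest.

62, 44, 18, 12, 9 bp

NotI sites (GCGGCCGC) start at positions 27, 66, 128.
NotI cuts after base 2 of each site, so after positions 28, 67, 129.
Wfl90I sites (TCCGGA) start at positions 35, 53.
Wfl90I cuts after base 3 of each site, so after positions 37, 55.
Combined cut positions: 28, 37, 55, 67, 129.
Circular molecule, 5 cuts → 5 fragments:
  29–37 → 9 bp
  38–55 → 18 bp
  56–67 → 12 bp
  68–129 → 62 bp
  130–145 then 1–28 → 16 + 28 = 44 bp
Sorted largest to smallest: 62, 44, 18, 12, 9 bp.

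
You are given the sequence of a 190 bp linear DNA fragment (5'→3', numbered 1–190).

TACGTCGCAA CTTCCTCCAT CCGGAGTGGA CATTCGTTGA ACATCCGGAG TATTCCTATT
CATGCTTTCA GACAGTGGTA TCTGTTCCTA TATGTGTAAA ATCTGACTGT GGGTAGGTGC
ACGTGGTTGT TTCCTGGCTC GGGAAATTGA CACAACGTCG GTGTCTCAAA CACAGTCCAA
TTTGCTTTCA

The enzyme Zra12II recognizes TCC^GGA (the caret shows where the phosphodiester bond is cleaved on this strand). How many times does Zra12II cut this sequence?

TCCGGA occurs starting at positions 20, 44.
Zra12II cuts at 2 sites.

2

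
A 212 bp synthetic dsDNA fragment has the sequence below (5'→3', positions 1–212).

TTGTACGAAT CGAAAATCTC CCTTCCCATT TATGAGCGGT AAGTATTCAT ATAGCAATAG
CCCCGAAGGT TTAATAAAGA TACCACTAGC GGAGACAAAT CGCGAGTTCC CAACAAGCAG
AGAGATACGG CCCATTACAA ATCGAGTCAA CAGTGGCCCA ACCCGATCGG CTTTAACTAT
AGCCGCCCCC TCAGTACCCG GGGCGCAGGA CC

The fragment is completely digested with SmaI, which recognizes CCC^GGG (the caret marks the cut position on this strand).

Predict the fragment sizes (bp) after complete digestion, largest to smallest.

199, 13 bp

The SmaI site (CCCGGG) starts at position 197.
SmaI cuts after base 3 of each site, so after position 199.
Linear molecule, 1 cut → 2 fragments:
  1–199 → 199 bp
  200–212 → 13 bp
Sorted largest to smallest: 199, 13 bp.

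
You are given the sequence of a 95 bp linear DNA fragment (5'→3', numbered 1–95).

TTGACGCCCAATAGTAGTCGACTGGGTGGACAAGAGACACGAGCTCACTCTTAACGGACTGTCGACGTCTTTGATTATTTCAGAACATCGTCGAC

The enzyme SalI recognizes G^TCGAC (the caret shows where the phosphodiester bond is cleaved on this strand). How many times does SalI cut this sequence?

GTCGAC occurs starting at positions 17, 61, 90.
SalI cuts at 3 sites.

3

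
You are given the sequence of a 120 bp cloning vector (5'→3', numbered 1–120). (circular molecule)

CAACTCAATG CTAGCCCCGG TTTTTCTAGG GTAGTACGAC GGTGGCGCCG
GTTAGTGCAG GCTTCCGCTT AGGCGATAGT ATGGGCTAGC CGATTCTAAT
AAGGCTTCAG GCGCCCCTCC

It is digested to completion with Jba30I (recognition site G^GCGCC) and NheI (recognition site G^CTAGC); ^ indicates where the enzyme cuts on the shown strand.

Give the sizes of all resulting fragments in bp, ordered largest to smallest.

41, 34, 25, 20 bp

Jba30I sites (GGCGCC) start at positions 44, 110.
Jba30I cuts after the first base of each site, so after positions 44, 110.
NheI sites (GCTAGC) start at positions 10, 85.
NheI cuts after the first base of each site, so after positions 10, 85.
Combined cut positions: 10, 44, 85, 110.
Circular molecule, 4 cuts → 4 fragments:
  11–44 → 34 bp
  45–85 → 41 bp
  86–110 → 25 bp
  111–120 then 1–10 → 10 + 10 = 20 bp
Sorted largest to smallest: 41, 34, 25, 20 bp.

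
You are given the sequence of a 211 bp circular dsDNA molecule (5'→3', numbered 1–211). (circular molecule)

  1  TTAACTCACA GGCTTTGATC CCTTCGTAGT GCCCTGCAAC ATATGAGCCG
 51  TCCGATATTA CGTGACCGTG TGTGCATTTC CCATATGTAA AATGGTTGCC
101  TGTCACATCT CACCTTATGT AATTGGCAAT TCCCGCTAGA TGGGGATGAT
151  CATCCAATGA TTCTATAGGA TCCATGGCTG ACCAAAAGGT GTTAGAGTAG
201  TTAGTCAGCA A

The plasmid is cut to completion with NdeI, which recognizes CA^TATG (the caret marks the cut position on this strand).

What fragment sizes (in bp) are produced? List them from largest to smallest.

NdeI sites (CATATG) start at positions 40, 82.
NdeI cuts after base 2 of each site, so after positions 41, 83.
Circular molecule, 2 cuts → 2 fragments:
  42–83 → 42 bp
  84–211 then 1–41 → 128 + 41 = 169 bp
Sorted largest to smallest: 169, 42 bp.

169, 42 bp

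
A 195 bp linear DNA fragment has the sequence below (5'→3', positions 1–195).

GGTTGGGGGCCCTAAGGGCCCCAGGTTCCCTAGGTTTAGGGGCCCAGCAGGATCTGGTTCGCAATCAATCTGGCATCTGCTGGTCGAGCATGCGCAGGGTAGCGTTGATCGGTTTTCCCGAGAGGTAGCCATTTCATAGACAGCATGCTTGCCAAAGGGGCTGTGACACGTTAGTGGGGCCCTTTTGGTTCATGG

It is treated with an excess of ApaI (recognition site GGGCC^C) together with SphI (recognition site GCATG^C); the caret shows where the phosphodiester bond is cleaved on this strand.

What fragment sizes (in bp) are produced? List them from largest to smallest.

ApaI sites (GGGCCC) start at positions 7, 16, 40, 177.
ApaI cuts after base 5 of each site (before the last base), so after positions 11, 20, 44, 181.
SphI sites (GCATGC) start at positions 88, 143.
SphI cuts after base 5 of each site (before the last base), so after positions 92, 147.
Combined cut positions: 11, 20, 44, 92, 147, 181.
Linear molecule, 6 cuts → 7 fragments:
  1–11 → 11 bp
  12–20 → 9 bp
  21–44 → 24 bp
  45–92 → 48 bp
  93–147 → 55 bp
  148–181 → 34 bp
  182–195 → 14 bp
Sorted largest to smallest: 55, 48, 34, 24, 14, 11, 9 bp.

55, 48, 34, 24, 14, 11, 9 bp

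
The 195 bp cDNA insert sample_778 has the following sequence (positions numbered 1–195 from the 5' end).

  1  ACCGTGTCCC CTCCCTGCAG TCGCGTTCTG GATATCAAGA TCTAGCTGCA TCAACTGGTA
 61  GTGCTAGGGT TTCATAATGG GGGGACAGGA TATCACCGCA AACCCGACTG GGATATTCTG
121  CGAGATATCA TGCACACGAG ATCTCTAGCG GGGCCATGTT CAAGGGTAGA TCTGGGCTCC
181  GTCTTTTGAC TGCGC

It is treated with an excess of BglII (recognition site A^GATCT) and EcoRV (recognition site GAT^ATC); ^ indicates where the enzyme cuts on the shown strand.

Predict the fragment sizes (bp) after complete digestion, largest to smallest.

53, 35, 33, 29, 27, 13, 5 bp

BglII sites (AGATCT) start at positions 38, 139, 168.
BglII cuts after the first base of each site, so after positions 38, 139, 168.
EcoRV sites (GATATC) start at positions 31, 89, 124.
EcoRV cuts after base 3 of each site, so after positions 33, 91, 126.
Combined cut positions: 33, 38, 91, 126, 139, 168.
Linear molecule, 6 cuts → 7 fragments:
  1–33 → 33 bp
  34–38 → 5 bp
  39–91 → 53 bp
  92–126 → 35 bp
  127–139 → 13 bp
  140–168 → 29 bp
  169–195 → 27 bp
Sorted largest to smallest: 53, 35, 33, 29, 27, 13, 5 bp.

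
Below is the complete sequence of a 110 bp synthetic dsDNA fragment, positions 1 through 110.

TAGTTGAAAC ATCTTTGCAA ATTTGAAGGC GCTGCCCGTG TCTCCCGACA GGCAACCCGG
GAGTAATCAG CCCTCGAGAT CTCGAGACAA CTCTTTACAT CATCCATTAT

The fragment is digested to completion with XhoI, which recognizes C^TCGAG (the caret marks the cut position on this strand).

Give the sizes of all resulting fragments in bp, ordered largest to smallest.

XhoI sites (CTCGAG) start at positions 73, 81.
XhoI cuts after the first base of each site, so after positions 73, 81.
Linear molecule, 2 cuts → 3 fragments:
  1–73 → 73 bp
  74–81 → 8 bp
  82–110 → 29 bp
Sorted largest to smallest: 73, 29, 8 bp.

73, 29, 8 bp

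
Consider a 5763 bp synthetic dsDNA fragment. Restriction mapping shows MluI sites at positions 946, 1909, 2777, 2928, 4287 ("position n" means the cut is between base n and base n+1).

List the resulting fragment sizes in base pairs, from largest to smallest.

1476, 1359, 963, 946, 868, 151 bp

Linear molecule, 5 cuts → 6 fragments:
  946 − 0 = 946 bp
  1909 − 946 = 963 bp
  2777 − 1909 = 868 bp
  2928 − 2777 = 151 bp
  4287 − 2928 = 1359 bp
  5763 − 4287 = 1476 bp
Sorted largest to smallest: 1476, 1359, 963, 946, 868, 151 bp.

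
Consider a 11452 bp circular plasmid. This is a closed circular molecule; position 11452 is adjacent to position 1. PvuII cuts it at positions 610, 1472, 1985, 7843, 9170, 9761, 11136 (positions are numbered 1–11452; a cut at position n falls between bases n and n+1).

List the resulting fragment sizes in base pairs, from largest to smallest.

Circular molecule, 7 cuts → 7 fragments:
  1472 − 610 = 862 bp
  1985 − 1472 = 513 bp
  7843 − 1985 = 5858 bp
  9170 − 7843 = 1327 bp
  9761 − 9170 = 591 bp
  11136 − 9761 = 1375 bp
  wrap: 11452 − 11136 + 610 = 926 bp
Sorted largest to smallest: 5858, 1375, 1327, 926, 862, 591, 513 bp.

5858, 1375, 1327, 926, 862, 591, 513 bp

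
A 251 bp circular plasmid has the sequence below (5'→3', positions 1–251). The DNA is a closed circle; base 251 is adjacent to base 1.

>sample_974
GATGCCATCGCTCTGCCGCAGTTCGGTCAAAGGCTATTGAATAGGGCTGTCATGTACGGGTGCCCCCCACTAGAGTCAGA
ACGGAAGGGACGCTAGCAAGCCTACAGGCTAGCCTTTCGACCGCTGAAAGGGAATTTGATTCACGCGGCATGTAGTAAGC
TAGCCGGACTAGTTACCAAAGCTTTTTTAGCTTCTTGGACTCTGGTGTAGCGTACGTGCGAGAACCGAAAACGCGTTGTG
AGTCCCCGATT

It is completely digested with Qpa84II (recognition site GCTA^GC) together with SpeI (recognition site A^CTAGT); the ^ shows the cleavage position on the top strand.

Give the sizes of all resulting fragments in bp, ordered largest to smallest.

Qpa84II sites (GCTAGC) start at positions 92, 108, 159.
Qpa84II cuts after base 4 of each site, so after positions 95, 111, 162.
The SpeI site (ACTAGT) starts at position 168.
SpeI cuts after the first base of each site, so after position 168.
Combined cut positions: 95, 111, 162, 168.
Circular molecule, 4 cuts → 4 fragments:
  96–111 → 16 bp
  112–162 → 51 bp
  163–168 → 6 bp
  169–251 then 1–95 → 83 + 95 = 178 bp
Sorted largest to smallest: 178, 51, 16, 6 bp.

178, 51, 16, 6 bp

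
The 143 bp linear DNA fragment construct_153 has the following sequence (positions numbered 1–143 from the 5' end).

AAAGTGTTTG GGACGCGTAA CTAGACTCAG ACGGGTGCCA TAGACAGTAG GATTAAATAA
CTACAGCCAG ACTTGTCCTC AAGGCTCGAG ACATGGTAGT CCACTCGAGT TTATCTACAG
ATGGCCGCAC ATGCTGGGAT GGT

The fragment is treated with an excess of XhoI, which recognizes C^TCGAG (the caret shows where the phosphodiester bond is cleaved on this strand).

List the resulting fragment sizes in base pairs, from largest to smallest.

85, 39, 19 bp

XhoI sites (CTCGAG) start at positions 85, 104.
XhoI cuts after the first base of each site, so after positions 85, 104.
Linear molecule, 2 cuts → 3 fragments:
  1–85 → 85 bp
  86–104 → 19 bp
  105–143 → 39 bp
Sorted largest to smallest: 85, 39, 19 bp.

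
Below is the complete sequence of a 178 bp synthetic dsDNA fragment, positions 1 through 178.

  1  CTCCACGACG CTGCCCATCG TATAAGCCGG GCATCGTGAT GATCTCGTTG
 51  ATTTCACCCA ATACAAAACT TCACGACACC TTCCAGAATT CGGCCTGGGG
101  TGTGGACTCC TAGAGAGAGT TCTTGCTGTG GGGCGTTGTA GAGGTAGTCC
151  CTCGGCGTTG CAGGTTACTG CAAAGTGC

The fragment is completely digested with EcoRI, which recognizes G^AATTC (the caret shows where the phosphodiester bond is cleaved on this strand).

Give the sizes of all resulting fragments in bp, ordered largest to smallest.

The EcoRI site (GAATTC) starts at position 86.
EcoRI cuts after the first base of each site, so after position 86.
Linear molecule, 1 cut → 2 fragments:
  1–86 → 86 bp
  87–178 → 92 bp
Sorted largest to smallest: 92, 86 bp.

92, 86 bp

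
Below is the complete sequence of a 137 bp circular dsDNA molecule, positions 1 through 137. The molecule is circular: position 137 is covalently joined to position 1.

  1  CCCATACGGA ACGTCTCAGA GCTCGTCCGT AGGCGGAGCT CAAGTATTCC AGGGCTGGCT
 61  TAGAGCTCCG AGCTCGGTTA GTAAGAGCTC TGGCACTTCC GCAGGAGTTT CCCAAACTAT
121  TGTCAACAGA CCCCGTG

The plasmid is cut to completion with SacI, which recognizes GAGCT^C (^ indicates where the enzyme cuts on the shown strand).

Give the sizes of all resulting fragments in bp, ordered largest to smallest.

71, 27, 17, 15, 7 bp

SacI sites (GAGCTC) start at positions 19, 36, 63, 70, 85.
SacI cuts after base 5 of each site (before the last base), so after positions 23, 40, 67, 74, 89.
Circular molecule, 5 cuts → 5 fragments:
  24–40 → 17 bp
  41–67 → 27 bp
  68–74 → 7 bp
  75–89 → 15 bp
  90–137 then 1–23 → 48 + 23 = 71 bp
Sorted largest to smallest: 71, 27, 17, 15, 7 bp.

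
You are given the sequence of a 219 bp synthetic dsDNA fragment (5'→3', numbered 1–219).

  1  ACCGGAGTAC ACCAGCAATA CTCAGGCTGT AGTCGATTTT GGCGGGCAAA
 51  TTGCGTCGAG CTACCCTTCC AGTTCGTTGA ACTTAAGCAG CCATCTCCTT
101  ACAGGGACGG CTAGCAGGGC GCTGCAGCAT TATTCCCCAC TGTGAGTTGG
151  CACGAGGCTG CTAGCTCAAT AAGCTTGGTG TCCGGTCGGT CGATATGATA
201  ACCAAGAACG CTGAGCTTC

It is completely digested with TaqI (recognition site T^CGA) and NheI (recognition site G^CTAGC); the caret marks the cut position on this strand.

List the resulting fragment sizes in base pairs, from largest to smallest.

54, 50, 33, 30, 29, 23 bp

TaqI sites (TCGA) start at positions 33, 56, 190.
TaqI cuts after the first base of each site, so after positions 33, 56, 190.
NheI sites (GCTAGC) start at positions 110, 160.
NheI cuts after the first base of each site, so after positions 110, 160.
Combined cut positions: 33, 56, 110, 160, 190.
Linear molecule, 5 cuts → 6 fragments:
  1–33 → 33 bp
  34–56 → 23 bp
  57–110 → 54 bp
  111–160 → 50 bp
  161–190 → 30 bp
  191–219 → 29 bp
Sorted largest to smallest: 54, 50, 33, 30, 29, 23 bp.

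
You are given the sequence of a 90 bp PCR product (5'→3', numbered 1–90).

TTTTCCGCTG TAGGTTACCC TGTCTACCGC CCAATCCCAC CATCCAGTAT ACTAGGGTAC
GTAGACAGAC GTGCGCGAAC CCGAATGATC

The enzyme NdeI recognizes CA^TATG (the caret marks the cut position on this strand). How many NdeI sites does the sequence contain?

0

No occurrence of CATATG is present in the sequence.
NdeI does not cut: 0 sites.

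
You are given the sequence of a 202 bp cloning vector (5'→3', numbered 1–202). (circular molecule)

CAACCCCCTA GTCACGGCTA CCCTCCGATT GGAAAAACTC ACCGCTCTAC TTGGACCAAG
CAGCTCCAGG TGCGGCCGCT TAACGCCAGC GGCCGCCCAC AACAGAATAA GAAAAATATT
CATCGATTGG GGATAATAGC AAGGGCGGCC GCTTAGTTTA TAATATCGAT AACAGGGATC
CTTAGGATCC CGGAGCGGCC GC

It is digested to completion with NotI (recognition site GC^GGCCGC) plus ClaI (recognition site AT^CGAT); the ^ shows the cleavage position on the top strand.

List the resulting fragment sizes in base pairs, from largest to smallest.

NotI sites (GCGGCCGC) start at positions 72, 89, 145, 195.
NotI cuts after base 2 of each site, so after positions 73, 90, 146, 196.
ClaI sites (ATCGAT) start at positions 122, 165.
ClaI cuts after base 2 of each site, so after positions 123, 166.
Combined cut positions: 73, 90, 123, 146, 166, 196.
Circular molecule, 6 cuts → 6 fragments:
  74–90 → 17 bp
  91–123 → 33 bp
  124–146 → 23 bp
  147–166 → 20 bp
  167–196 → 30 bp
  197–202 then 1–73 → 6 + 73 = 79 bp
Sorted largest to smallest: 79, 33, 30, 23, 20, 17 bp.

79, 33, 30, 23, 20, 17 bp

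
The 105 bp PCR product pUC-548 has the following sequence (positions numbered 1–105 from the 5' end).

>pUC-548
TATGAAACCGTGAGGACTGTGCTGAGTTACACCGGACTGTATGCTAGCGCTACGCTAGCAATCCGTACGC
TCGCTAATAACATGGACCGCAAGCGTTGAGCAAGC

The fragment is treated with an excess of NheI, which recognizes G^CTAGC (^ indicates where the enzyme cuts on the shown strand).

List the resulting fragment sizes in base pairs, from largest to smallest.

NheI sites (GCTAGC) start at positions 43, 54.
NheI cuts after the first base of each site, so after positions 43, 54.
Linear molecule, 2 cuts → 3 fragments:
  1–43 → 43 bp
  44–54 → 11 bp
  55–105 → 51 bp
Sorted largest to smallest: 51, 43, 11 bp.

51, 43, 11 bp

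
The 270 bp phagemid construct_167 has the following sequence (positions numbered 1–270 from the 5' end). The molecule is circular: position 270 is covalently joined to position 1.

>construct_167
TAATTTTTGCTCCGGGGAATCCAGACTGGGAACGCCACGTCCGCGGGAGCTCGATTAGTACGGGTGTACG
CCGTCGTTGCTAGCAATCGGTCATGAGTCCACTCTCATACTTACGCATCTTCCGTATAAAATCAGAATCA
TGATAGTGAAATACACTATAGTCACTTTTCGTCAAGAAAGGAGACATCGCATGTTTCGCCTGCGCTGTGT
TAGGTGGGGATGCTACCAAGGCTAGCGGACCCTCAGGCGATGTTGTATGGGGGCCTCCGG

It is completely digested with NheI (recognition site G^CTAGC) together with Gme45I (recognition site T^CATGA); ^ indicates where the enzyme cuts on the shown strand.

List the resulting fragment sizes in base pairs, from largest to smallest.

NheI sites (GCTAGC) start at positions 79, 231.
NheI cuts after the first base of each site, so after positions 79, 231.
Gme45I sites (TCATGA) start at positions 91, 138.
Gme45I cuts after the first base of each site, so after positions 91, 138.
Combined cut positions: 79, 91, 138, 231.
Circular molecule, 4 cuts → 4 fragments:
  80–91 → 12 bp
  92–138 → 47 bp
  139–231 → 93 bp
  232–270 then 1–79 → 39 + 79 = 118 bp
Sorted largest to smallest: 118, 93, 47, 12 bp.

118, 93, 47, 12 bp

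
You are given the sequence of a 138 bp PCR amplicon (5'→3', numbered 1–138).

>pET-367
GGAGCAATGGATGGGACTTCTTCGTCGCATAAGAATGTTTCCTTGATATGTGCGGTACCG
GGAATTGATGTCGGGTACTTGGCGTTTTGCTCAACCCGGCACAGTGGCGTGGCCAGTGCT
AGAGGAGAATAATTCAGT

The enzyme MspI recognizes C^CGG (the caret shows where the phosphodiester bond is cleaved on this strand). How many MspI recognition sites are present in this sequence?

2

CCGG occurs starting at positions 58, 96.
MspI cuts at 2 sites.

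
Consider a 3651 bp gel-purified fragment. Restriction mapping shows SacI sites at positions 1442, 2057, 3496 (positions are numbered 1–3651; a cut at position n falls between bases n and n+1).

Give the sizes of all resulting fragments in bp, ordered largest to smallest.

Linear molecule, 3 cuts → 4 fragments:
  1442 − 0 = 1442 bp
  2057 − 1442 = 615 bp
  3496 − 2057 = 1439 bp
  3651 − 3496 = 155 bp
Sorted largest to smallest: 1442, 1439, 615, 155 bp.

1442, 1439, 615, 155 bp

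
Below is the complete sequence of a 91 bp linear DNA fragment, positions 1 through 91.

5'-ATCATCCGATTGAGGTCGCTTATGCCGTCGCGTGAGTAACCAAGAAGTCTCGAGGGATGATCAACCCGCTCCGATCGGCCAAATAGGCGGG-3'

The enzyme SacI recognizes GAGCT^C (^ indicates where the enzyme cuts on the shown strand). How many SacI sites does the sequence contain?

0

No occurrence of GAGCTC is present in the sequence.
SacI does not cut: 0 sites.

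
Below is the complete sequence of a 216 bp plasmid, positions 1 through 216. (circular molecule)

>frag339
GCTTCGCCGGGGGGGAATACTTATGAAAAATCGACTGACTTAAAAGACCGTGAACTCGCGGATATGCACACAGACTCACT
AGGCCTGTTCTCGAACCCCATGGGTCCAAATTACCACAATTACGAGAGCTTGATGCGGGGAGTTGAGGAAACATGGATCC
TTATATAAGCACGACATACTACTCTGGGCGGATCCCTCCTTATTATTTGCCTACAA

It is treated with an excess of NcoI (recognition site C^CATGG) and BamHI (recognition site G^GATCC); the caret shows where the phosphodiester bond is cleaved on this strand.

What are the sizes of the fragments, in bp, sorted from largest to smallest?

124, 57, 35 bp

The NcoI site (CCATGG) starts at position 98.
NcoI cuts after the first base of each site, so after position 98.
BamHI sites (GGATCC) start at positions 155, 190.
BamHI cuts after the first base of each site, so after positions 155, 190.
Combined cut positions: 98, 155, 190.
Circular molecule, 3 cuts → 3 fragments:
  99–155 → 57 bp
  156–190 → 35 bp
  191–216 then 1–98 → 26 + 98 = 124 bp
Sorted largest to smallest: 124, 57, 35 bp.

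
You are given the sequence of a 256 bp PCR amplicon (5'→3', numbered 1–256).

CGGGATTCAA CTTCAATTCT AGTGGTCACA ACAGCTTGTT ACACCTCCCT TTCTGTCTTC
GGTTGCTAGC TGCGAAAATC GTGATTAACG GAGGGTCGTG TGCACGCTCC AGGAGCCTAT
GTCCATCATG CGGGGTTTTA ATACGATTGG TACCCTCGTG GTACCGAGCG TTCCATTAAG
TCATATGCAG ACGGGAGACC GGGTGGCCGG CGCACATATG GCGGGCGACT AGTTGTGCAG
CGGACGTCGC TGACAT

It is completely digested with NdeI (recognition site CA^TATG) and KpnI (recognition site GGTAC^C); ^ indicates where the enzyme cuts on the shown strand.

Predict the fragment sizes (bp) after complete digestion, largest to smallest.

153, 40, 33, 19, 11 bp

NdeI sites (CATATG) start at positions 182, 215.
NdeI cuts after base 2 of each site, so after positions 183, 216.
KpnI sites (GGTACC) start at positions 149, 160.
KpnI cuts after base 5 of each site (before the last base), so after positions 153, 164.
Combined cut positions: 153, 164, 183, 216.
Linear molecule, 4 cuts → 5 fragments:
  1–153 → 153 bp
  154–164 → 11 bp
  165–183 → 19 bp
  184–216 → 33 bp
  217–256 → 40 bp
Sorted largest to smallest: 153, 40, 33, 19, 11 bp.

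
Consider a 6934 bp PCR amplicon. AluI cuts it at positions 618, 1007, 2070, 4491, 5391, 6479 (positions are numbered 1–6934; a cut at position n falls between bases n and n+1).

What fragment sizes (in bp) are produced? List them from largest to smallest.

2421, 1088, 1063, 900, 618, 455, 389 bp

Linear molecule, 6 cuts → 7 fragments:
  618 − 0 = 618 bp
  1007 − 618 = 389 bp
  2070 − 1007 = 1063 bp
  4491 − 2070 = 2421 bp
  5391 − 4491 = 900 bp
  6479 − 5391 = 1088 bp
  6934 − 6479 = 455 bp
Sorted largest to smallest: 2421, 1088, 1063, 900, 618, 455, 389 bp.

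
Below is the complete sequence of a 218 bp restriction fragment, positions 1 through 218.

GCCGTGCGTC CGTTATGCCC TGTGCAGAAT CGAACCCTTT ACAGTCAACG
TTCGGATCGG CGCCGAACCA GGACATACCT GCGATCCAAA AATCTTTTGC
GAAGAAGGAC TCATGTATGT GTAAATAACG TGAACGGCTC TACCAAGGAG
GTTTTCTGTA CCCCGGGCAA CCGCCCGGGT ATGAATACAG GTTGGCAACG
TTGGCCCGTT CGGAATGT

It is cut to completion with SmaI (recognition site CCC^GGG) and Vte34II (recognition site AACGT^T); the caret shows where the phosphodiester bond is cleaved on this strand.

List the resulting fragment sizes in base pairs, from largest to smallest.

113, 51, 25, 17, 12 bp

SmaI sites (CCCGGG) start at positions 162, 174.
SmaI cuts after base 3 of each site, so after positions 164, 176.
Vte34II sites (AACGTT) start at positions 47, 197.
Vte34II cuts after base 5 of each site (before the last base), so after positions 51, 201.
Combined cut positions: 51, 164, 176, 201.
Linear molecule, 4 cuts → 5 fragments:
  1–51 → 51 bp
  52–164 → 113 bp
  165–176 → 12 bp
  177–201 → 25 bp
  202–218 → 17 bp
Sorted largest to smallest: 113, 51, 25, 17, 12 bp.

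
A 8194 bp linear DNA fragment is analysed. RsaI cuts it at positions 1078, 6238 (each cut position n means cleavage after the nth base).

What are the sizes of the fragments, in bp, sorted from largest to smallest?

Linear molecule, 2 cuts → 3 fragments:
  1078 − 0 = 1078 bp
  6238 − 1078 = 5160 bp
  8194 − 6238 = 1956 bp
Sorted largest to smallest: 5160, 1956, 1078 bp.

5160, 1956, 1078 bp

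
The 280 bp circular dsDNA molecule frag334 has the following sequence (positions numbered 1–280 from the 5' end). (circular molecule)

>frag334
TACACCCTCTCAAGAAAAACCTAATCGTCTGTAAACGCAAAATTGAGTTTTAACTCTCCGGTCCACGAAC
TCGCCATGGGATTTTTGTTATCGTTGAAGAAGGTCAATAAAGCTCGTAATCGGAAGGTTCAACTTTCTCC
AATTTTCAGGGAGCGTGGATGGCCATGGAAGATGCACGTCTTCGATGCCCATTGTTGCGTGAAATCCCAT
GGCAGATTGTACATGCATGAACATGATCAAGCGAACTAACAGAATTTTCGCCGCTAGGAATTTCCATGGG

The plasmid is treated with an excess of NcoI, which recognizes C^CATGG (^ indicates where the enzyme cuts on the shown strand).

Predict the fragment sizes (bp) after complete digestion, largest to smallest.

NcoI sites (CCATGG) start at positions 74, 163, 207, 274.
NcoI cuts after the first base of each site, so after positions 74, 163, 207, 274.
Circular molecule, 4 cuts → 4 fragments:
  75–163 → 89 bp
  164–207 → 44 bp
  208–274 → 67 bp
  275–280 then 1–74 → 6 + 74 = 80 bp
Sorted largest to smallest: 89, 80, 67, 44 bp.

89, 80, 67, 44 bp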